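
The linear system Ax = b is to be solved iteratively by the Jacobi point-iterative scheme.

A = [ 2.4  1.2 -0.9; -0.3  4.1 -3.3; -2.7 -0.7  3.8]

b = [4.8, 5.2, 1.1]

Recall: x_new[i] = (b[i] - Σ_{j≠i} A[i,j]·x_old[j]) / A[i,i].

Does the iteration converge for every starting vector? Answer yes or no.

Diagonal D = diag(2.4, 4.1, 3.8); L, U strict lower/upper.
Jacobi T = -D⁻¹(L+U): T[0,2] = -(-0.9)/(2.4) = +0.3750; T[0,0] = 0.
  T[0,:] = [+0.0000  -0.5000  +0.3750]
  T[1,:] = [+0.0732  +0.0000  +0.8049]
  T[2,:] = [+0.7105  +0.1842  +0.0000]
eigenvalue magnitudes: 0.8433, 0.5771, 0.5771.
spectral radius ρ = 0.8433; 0.8433 < 1: convergent.

yes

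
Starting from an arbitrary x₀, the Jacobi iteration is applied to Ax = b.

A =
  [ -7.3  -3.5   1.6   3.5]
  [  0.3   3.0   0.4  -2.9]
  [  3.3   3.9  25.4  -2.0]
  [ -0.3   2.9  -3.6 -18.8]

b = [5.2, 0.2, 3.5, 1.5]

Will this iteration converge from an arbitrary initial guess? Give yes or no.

Split A = D + L + U, D = diag(-7.3, 3, 25.4, -18.8).
T_J = -D⁻¹(L+U): T[2,3] = -(-2)/(25.4) = +0.0787; T[2,2] = 0.
  T[0,:] = [+0.0000 -0.4795 +0.2192 +0.4795]
  T[1,:] = [-0.1000 +0.0000 -0.1333 +0.9667]
  T[2,:] = [-0.1299 -0.1535 +0.0000 +0.0787]
  T[3,:] = [-0.0160 +0.1543 -0.1915 +0.0000]
|eigenvalues of T|: 0.4574, 0.3373, 0.3373, 0.1223.
ρ(T) = max|λ| = 0.4574; 0.4574 < 1, so it converges for any x₀.

yes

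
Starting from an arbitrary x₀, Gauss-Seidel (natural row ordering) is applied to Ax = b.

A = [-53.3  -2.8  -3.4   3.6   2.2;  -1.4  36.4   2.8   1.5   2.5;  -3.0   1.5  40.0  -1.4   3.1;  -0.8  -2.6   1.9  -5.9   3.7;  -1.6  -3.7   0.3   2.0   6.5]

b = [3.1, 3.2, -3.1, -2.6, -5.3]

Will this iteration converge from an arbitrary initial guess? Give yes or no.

yes

Write A = D+L+U with D = diag(-53.3, 36.4, 40, -5.9, 6.5).
T_GS = -(D+L)⁻¹U: row 0 first, T[0,4] = -(2.2)/(-53.3) = +0.0413; later rows by forward substitution.
  T[0,:] = [+0.0000, -0.0525, -0.0638, +0.0675, +0.0413]
  T[1,:] = [+0.0000, -0.0020, -0.0794, -0.0386, -0.0671]
  T[2,:] = [+0.0000, -0.0039, -0.0018, +0.0415, -0.0719]
  T[3,:] = [+0.0000, +0.0068, +0.0430, +0.0212, +0.6279]
  T[4,:] = [+0.0000, -0.0160, -0.0740, -0.0138, -0.2179]
|eigenvalues of T|: 0.2401, 0.0754, 0.0754, 0.0160, 0.0000.
spectral radius ρ = 0.2401; 0.2401 < 1 ⇒ converges.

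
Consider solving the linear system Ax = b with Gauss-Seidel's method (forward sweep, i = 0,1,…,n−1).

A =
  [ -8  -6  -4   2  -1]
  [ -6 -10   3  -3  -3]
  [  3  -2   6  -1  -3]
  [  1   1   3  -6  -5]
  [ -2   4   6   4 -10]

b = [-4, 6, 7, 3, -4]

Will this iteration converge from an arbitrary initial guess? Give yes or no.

no

Let D = diag(-8, -10, 6, -6, -10); L, U the strict triangles.
Gauss-Seidel: T = -(D+L)⁻¹U, row 0 first, T[0,4] = -(-1)/(-8) = -0.1250; later rows by forward substitution.
  T[0,:] = [+0.0000 -0.7500 -0.5000 +0.2500 -0.1250]
  T[1,:] = [+0.0000 +0.4500 +0.6000 -0.4500 -0.2250]
  T[2,:] = [+0.0000 +0.5250 +0.4500 -0.1083 +0.4875]
  T[3,:] = [+0.0000 +0.2125 +0.2417 -0.0875 -0.6479]
  T[4,:] = [+0.0000 +0.7300 +0.7067 -0.3300 -0.0317]
eigenvalue magnitudes: 1.2414, 0.3265, 0.3265, 0.0472, 0.0000.
ρ = 1.2414; 1.2414 > 1, so it fails to converge.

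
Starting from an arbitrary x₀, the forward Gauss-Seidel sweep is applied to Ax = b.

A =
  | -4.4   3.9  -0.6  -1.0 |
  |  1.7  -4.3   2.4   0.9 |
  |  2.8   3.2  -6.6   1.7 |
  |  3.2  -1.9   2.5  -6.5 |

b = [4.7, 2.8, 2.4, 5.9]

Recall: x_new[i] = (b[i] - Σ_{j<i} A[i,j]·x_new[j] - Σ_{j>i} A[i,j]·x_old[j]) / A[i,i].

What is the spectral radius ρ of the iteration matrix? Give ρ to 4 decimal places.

0.8738

Split A = D + L + U, D = diag(-4.4, -4.3, -6.6, -6.5).
Gauss-Seidel: T = -(D+L)⁻¹U, row 0 first, T[0,2] = -(-0.6)/(-4.4) = -0.1364; later rows by forward substitution.
  T[0,:] = [+0.0000, +0.8864, -0.1364, -0.2273]
  T[1,:] = [+0.0000, +0.3504, +0.5042, +0.1195]
  T[2,:] = [+0.0000, +0.5459, +0.1866, +0.2191]
  T[3,:] = [+0.0000, +0.5439, -0.1427, -0.0625]
|roots of det(T-λI)|: 0.8738, 0.2679, 0.2679, 0.0000.
ρ = 0.8738; 0.8738 < 1: convergent.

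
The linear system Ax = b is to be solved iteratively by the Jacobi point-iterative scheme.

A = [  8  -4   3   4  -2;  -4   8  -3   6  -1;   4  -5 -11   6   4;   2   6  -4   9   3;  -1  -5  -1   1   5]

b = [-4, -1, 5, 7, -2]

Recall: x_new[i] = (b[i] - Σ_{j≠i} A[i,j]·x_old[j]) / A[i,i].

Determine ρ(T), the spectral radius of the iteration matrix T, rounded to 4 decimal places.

Let D = diag(8, 8, -11, 9, 5); L, U the strict triangles.
Jacobi T = -D⁻¹(L+U): T[1,2] = -(-3)/(8) = +0.3750; T[1,1] = 0.
  T[0,:] = [+0.0000, +0.5000, -0.3750, -0.5000, +0.2500]
  T[1,:] = [+0.5000, +0.0000, +0.3750, -0.7500, +0.1250]
  T[2,:] = [+0.3636, -0.4545, +0.0000, +0.5455, +0.3636]
  T[3,:] = [-0.2222, -0.6667, +0.4444, +0.0000, -0.3333]
  T[4,:] = [+0.2000, +1.0000, +0.2000, -0.2000, +0.0000]
moduli |λ_i(T)| = 1.3171, 0.7958, 0.7958, 0.2857, 0.2395.
spectral radius ρ = 1.3171; 1.3171 > 1, so it fails to converge.

1.3171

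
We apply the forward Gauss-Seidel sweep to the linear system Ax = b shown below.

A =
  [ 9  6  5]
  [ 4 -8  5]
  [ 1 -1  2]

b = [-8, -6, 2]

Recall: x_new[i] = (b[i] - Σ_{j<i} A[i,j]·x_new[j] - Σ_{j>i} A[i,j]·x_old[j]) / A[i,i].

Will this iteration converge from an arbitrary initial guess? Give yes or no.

Diagonal D = diag(9, -8, 2); L, U strict lower/upper.
Gauss-Seidel: T = -(D+L)⁻¹U, row 0 first, T[0,2] = -(5)/(9) = -0.5556; later rows by forward substitution.
  T[0,:] = [+0.0000, -0.6667, -0.5556]
  T[1,:] = [+0.0000, -0.3333, +0.3472]
  T[2,:] = [+0.0000, +0.1667, +0.4514]
moduli |λ_i(T)| = 0.5193, 0.4012, 0.0000.
ρ = 0.5193; 0.5193 < 1, so it converges for any x₀.

yes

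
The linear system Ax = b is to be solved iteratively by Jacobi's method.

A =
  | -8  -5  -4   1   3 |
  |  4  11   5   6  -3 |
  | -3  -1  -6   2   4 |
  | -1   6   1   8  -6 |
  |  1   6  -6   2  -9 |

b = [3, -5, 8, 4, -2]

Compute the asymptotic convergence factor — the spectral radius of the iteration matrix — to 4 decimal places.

1.1835

A = D + L + U where D = diag(-8, 11, -6, 8, -9).
T_J = -D⁻¹(L+U): T[0,1] = -(-5)/(-8) = -0.6250; T[0,0] = 0.
  T[0,:] = [+0.0000 -0.6250 -0.5000 +0.1250 +0.3750]
  T[1,:] = [-0.3636 +0.0000 -0.4545 -0.5455 +0.2727]
  T[2,:] = [-0.5000 -0.1667 +0.0000 +0.3333 +0.6667]
  T[3,:] = [+0.1250 -0.7500 -0.1250 +0.0000 +0.7500]
  T[4,:] = [+0.1111 +0.6667 -0.6667 +0.2222 +0.0000]
|λ(T)| sorted: 1.1835, 0.7937, 0.7444, 0.7444, 0.4237.
ρ(T) = max|λ| = 1.1835; 1.1835 > 1, so it fails to converge.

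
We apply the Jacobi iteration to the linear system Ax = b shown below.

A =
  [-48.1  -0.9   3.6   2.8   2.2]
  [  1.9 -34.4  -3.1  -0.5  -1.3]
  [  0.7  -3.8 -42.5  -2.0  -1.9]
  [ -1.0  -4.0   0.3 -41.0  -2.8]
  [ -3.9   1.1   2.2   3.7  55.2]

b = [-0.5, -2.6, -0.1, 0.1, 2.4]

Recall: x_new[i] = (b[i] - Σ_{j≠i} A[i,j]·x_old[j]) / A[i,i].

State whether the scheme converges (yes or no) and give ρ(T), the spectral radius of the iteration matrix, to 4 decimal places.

yes, ρ = 0.1793

Split A = D + L + U, D = diag(-48.1, -34.4, -42.5, -41, 55.2).
T_J = -D⁻¹(L+U): T[2,4] = -(-1.9)/(-42.5) = -0.0447; T[2,2] = 0.
  T[0,:] = [+0.0000  -0.0187  +0.0748  +0.0582  +0.0457]
  T[1,:] = [+0.0552  +0.0000  -0.0901  -0.0145  -0.0378]
  T[2,:] = [+0.0165  -0.0894  +0.0000  -0.0471  -0.0447]
  T[3,:] = [-0.0244  -0.0976  +0.0073  +0.0000  -0.0683]
  T[4,:] = [+0.0707  -0.0199  -0.0399  -0.0670  +0.0000]
|eigenvalues of T|: 0.1793, 0.0776, 0.0776, 0.0748, 0.0006.
spectral radius ρ = 0.1793; 0.1793 < 1: convergent.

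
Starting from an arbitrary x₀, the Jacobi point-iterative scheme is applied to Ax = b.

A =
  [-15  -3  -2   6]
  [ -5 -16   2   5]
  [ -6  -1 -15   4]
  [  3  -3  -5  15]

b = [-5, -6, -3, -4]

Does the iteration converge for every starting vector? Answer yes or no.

A = D + L + U where D = diag(-15, -16, -15, 15).
T_J = -D⁻¹(L+U): T[1,3] = -(5)/(-16) = +0.3125; T[1,1] = 0.
  T[0,:] = [+0.0000  -0.2000  -0.1333  +0.4000]
  T[1,:] = [-0.3125  +0.0000  +0.1250  +0.3125]
  T[2,:] = [-0.4000  -0.0667  +0.0000  +0.2667]
  T[3,:] = [-0.2000  +0.2000  +0.3333  +0.0000]
|λ(T)| sorted: 0.5281, 0.3070, 0.3070, 0.0112.
ρ = 0.5281; 0.5281 < 1, so it converges for any x₀.

yes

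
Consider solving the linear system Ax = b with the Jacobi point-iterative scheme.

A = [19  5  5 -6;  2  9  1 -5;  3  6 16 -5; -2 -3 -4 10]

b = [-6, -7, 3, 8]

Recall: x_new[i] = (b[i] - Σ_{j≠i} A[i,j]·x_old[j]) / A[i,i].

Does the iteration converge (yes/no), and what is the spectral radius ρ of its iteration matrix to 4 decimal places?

yes, ρ = 0.8804

Diagonal D = diag(19, 9, 16, 10); L, U strict lower/upper.
Jacobi T = -D⁻¹(L+U): T[0,3] = -(-6)/(19) = +0.3158; T[0,0] = 0.
  T[0,:] = [+0.0000, -0.2632, -0.2632, +0.3158]
  T[1,:] = [-0.2222, +0.0000, -0.1111, +0.5556]
  T[2,:] = [-0.1875, -0.3750, +0.0000, +0.3125]
  T[3,:] = [+0.2000, +0.3000, +0.4000, +0.0000]
|roots of det(T-λI)|: 0.8804, 0.3696, 0.3696, 0.1960.
ρ = 0.8804; 0.8804 < 1: convergent.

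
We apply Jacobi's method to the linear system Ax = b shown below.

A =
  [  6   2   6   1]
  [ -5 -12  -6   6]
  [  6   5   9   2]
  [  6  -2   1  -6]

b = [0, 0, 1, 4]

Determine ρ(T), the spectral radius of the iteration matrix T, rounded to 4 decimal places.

1.1713

Let D = diag(6, -12, 9, -6); L, U the strict triangles.
Jacobi: T = -D⁻¹(L+U), T[2,0] = -(6)/(9) = -0.6667; T[2,2] = 0.
  T[0,:] = [+0.0000 -0.3333 -1.0000 -0.1667]
  T[1,:] = [-0.4167 +0.0000 -0.5000 +0.5000]
  T[2,:] = [-0.6667 -0.5556 +0.0000 -0.2222]
  T[3,:] = [+1.0000 -0.3333 +0.1667 +0.0000]
|roots of det(T-λI)|: 1.1713, 0.9231, 0.6556, 0.6556.
ρ(T) = max|λ| = 1.1713; 1.1713 > 1, so it fails to converge.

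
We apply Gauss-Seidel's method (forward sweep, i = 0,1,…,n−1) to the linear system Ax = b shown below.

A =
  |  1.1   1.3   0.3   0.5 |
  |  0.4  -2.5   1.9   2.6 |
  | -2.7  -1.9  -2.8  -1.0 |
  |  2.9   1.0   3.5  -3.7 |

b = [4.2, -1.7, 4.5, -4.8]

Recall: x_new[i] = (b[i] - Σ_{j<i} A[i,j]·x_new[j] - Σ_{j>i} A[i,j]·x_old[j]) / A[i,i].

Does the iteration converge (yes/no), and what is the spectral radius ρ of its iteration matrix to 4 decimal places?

Let D = diag(1.1, -2.5, -2.8, -3.7); L, U the strict triangles.
T_GS = -(D+L)⁻¹U: row 0 first, T[0,3] = -(0.5)/(1.1) = -0.4545; later rows by forward substitution.
  T[0,:] = [+0.0000, -1.1818, -0.2727, -0.4545]
  T[1,:] = [+0.0000, -0.1891, +0.7164, +0.9673]
  T[2,:] = [+0.0000, +1.2679, -0.2231, -0.5752]
  T[3,:] = [+0.0000, +0.2220, -0.2312, -0.6389]
|λ(T)| sorted: 1.5577, 0.7282, 0.2217, 0.0000.
ρ = 1.5577; 1.5577 > 1, so it fails to converge.

no, ρ = 1.5577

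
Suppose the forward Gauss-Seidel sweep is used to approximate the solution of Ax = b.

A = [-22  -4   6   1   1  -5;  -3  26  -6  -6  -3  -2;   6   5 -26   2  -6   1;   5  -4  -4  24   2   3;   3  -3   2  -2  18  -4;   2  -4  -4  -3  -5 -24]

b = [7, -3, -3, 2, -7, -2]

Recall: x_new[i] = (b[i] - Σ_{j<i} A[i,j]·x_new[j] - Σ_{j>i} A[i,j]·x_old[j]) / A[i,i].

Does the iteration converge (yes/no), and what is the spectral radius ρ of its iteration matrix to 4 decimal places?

yes, ρ = 0.2004

Let D = diag(-22, 26, -26, 24, 18, -24); L, U the strict triangles.
T_GS = -(D+L)⁻¹U: row 0 first, T[0,2] = -(6)/(-22) = +0.2727; later rows by forward substitution.
  T[0,:] = [+0.0000 -0.1818 +0.2727 +0.0455 +0.0455 -0.2273]
  T[1,:] = [+0.0000 -0.0210 +0.2622 +0.2360 +0.1206 +0.0507]
  T[2,:] = [+0.0000 -0.0460 +0.1134 +0.1328 -0.1971 -0.0042]
  T[3,:] = [+0.0000 +0.0267 +0.0058 +0.0520 -0.1055 -0.0699]
  T[4,:] = [+0.0000 +0.0349 -0.0137 +0.0228 +0.0227 +0.2613]
  T[5,:] = [+0.0000 -0.0146 -0.0377 -0.0689 +0.0250 -0.0724]
eigenvalue magnitudes: 0.2004, 0.1114, 0.0807, 0.0807, 0.0342, 0.0000.
ρ(T) = max|λ| = 0.2004; 0.2004 < 1 ⇒ converges.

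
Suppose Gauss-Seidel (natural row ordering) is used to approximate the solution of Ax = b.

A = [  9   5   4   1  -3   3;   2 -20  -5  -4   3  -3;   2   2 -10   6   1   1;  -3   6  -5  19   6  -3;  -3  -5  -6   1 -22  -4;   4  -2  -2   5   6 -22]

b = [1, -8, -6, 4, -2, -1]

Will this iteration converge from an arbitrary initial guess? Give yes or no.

yes

A = D + L + U where D = diag(9, -20, -10, 19, -22, -22).
T_GS = -(D+L)⁻¹U: row 0 first, T[0,2] = -(4)/(9) = -0.4444; later rows by forward substitution.
  T[0,:] = [+0.0000, -0.5556, -0.4444, -0.1111, +0.3333, -0.3333]
  T[1,:] = [+0.0000, -0.0556, -0.2944, -0.2111, +0.1833, -0.1833]
  T[2,:] = [+0.0000, -0.1222, -0.1478, +0.5356, +0.2033, -0.0033]
  T[3,:] = [+0.0000, -0.1023, -0.0161, +0.1901, -0.2675, +0.1623]
  T[4,:] = [+0.0000, +0.1171, +0.1671, -0.0743, -0.1547, -0.0864]
  T[5,:] = [+0.0000, -0.0762, +0.0013, -0.0268, -0.0776, -0.0303]
moduli |λ_i(T)| = 0.5066, 0.3842, 0.1765, 0.1765, 0.1435, 0.0000.
ρ = 0.5066; 0.5066 < 1: convergent.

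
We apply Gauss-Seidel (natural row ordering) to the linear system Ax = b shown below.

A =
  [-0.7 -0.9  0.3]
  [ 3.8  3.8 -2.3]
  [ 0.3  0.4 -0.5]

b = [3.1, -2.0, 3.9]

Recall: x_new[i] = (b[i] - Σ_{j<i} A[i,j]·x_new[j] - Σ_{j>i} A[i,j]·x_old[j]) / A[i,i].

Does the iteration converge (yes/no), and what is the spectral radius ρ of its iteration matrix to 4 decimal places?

no, ρ = 1.3343

Diagonal D = diag(-0.7, 3.8, -0.5); L, U strict lower/upper.
T_GS = -(D+L)⁻¹U: row 0 first, T[0,1] = -(-0.9)/(-0.7) = -1.2857; later rows by forward substitution.
  T[0,:] = [+0.0000 -1.2857 +0.4286]
  T[1,:] = [+0.0000 +1.2857 +0.1767]
  T[2,:] = [+0.0000 +0.2571 +0.3985]
eigenvalue magnitudes: 1.3343, 0.3499, 0.0000.
spectral radius ρ = 1.3343; 1.3343 > 1: divergent.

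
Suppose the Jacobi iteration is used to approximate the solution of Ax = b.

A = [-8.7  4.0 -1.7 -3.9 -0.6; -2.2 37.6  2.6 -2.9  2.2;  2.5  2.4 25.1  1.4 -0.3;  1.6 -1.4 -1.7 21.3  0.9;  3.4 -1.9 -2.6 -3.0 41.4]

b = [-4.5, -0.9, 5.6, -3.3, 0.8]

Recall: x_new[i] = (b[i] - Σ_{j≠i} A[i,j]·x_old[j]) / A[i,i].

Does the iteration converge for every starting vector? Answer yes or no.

yes

Let D = diag(-8.7, 37.6, 25.1, 21.3, 41.4); L, U the strict triangles.
Jacobi: T = -D⁻¹(L+U), T[2,0] = -(2.5)/(25.1) = -0.0996; T[2,2] = 0.
  T[0,:] = [+0.0000 +0.4598 -0.1954 -0.4483 -0.0690]
  T[1,:] = [+0.0585 +0.0000 -0.0691 +0.0771 -0.0585]
  T[2,:] = [-0.0996 -0.0956 +0.0000 -0.0558 +0.0120]
  T[3,:] = [-0.0751 +0.0657 +0.0798 +0.0000 -0.0423]
  T[4,:] = [-0.0821 +0.0459 +0.0628 +0.0725 +0.0000]
|eigenvalues of T|: 0.3200, 0.2644, 0.1178, 0.0842, 0.0842.
ρ = 0.3200; 0.3200 < 1: convergent.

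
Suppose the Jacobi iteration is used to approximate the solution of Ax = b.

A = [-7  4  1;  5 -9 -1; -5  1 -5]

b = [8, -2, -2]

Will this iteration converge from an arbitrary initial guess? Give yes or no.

yes

Split A = D + L + U, D = diag(-7, -9, -5).
Jacobi T = -D⁻¹(L+U): T[2,0] = -(-5)/(-5) = -1.0000; T[2,2] = 0.
  T[0,:] = [+0.0000, +0.5714, +0.1429]
  T[1,:] = [+0.5556, +0.0000, -0.1111]
  T[2,:] = [-1.0000, +0.2000, +0.0000]
|λ(T)| sorted: 0.5457, 0.3814, 0.3814.
ρ(T) = max|λ| = 0.5457; 0.5457 < 1: convergent.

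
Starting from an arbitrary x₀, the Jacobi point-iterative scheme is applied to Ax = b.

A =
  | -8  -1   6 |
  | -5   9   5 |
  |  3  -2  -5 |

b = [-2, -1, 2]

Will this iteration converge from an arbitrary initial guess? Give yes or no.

Split A = D + L + U, D = diag(-8, 9, -5).
Jacobi: T = -D⁻¹(L+U), T[0,1] = -(-1)/(-8) = -0.1250; T[0,0] = 0.
  T[0,:] = [+0.0000  -0.1250  +0.7500]
  T[1,:] = [+0.5556  +0.0000  -0.5556]
  T[2,:] = [+0.6000  -0.4000  +0.0000]
|eigenvalues of T|: 0.8645, 0.6378, 0.2267.
ρ = 0.8645; 0.8645 < 1: convergent.

yes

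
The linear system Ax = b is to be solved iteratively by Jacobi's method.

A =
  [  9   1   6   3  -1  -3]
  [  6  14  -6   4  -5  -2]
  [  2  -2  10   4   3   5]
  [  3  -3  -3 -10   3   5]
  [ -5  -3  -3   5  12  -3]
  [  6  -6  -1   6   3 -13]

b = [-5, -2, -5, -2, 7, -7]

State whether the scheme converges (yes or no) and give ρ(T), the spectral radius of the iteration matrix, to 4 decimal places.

no, ρ = 1.1313

Split A = D + L + U, D = diag(9, 14, 10, -10, 12, -13).
Jacobi: T = -D⁻¹(L+U), T[3,5] = -(5)/(-10) = +0.5000; T[3,3] = 0.
  T[0,:] = [+0.0000  -0.1111  -0.6667  -0.3333  +0.1111  +0.3333]
  T[1,:] = [-0.4286  +0.0000  +0.4286  -0.2857  +0.3571  +0.1429]
  T[2,:] = [-0.2000  +0.2000  +0.0000  -0.4000  -0.3000  -0.5000]
  T[3,:] = [+0.3000  -0.3000  -0.3000  +0.0000  +0.3000  +0.5000]
  T[4,:] = [+0.4167  +0.2500  +0.2500  -0.4167  +0.0000  +0.2500]
  T[5,:] = [+0.4615  -0.4615  -0.0769  +0.4615  +0.2308  +0.0000]
|roots of det(T-λI)|: 1.1313, 0.4776, 0.4569, 0.4569, 0.4107, 0.1587.
ρ(T) = max|λ| = 1.1313; 1.1313 > 1 ⇒ diverges.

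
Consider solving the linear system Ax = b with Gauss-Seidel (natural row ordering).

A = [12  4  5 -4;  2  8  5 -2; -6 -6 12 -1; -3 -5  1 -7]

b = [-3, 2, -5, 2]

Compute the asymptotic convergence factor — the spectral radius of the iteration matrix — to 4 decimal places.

0.8406

Write A = D+L+U with D = diag(12, 8, 12, -7).
Gauss-Seidel: T = -(D+L)⁻¹U, row 0 first, T[0,3] = -(-4)/(12) = +0.3333; later rows by forward substitution.
  T[0,:] = [+0.0000 -0.3333 -0.4167 +0.3333]
  T[1,:] = [+0.0000 +0.0833 -0.5208 +0.1667]
  T[2,:] = [+0.0000 -0.1250 -0.4688 +0.3333]
  T[3,:] = [+0.0000 +0.0655 +0.4836 -0.2143]
eigenvalue magnitudes: 0.8406, 0.1957, 0.0452, 0.0000.
spectral radius ρ = 0.8406; 0.8406 < 1, so it converges for any x₀.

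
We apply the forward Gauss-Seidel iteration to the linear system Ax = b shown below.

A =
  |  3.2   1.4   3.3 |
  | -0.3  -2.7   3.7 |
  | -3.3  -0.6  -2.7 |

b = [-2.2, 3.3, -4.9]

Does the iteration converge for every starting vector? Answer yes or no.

no

Split A = D + L + U, D = diag(3.2, -2.7, -2.7).
T_GS = -(D+L)⁻¹U: row 0 first, T[0,2] = -(3.3)/(3.2) = -1.0312; later rows by forward substitution.
  T[0,:] = [+0.0000  -0.4375  -1.0312]
  T[1,:] = [+0.0000  +0.0486  +1.4850]
  T[2,:] = [+0.0000  +0.5239  +0.9304]
|eigenvalues of T|: 1.4756, 0.4966, 0.0000.
ρ = 1.4756; 1.4756 > 1 ⇒ diverges.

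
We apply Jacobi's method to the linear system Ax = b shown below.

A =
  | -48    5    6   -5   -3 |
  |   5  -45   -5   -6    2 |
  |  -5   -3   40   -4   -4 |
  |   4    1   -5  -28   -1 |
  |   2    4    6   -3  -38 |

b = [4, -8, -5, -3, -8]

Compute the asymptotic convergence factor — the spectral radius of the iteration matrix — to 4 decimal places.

Split A = D + L + U, D = diag(-48, -45, 40, -28, -38).
T_J = -D⁻¹(L+U): T[3,2] = -(-5)/(-28) = -0.1786; T[3,3] = 0.
  T[0,:] = [+0.0000, +0.1042, +0.1250, -0.1042, -0.0625]
  T[1,:] = [+0.1111, +0.0000, -0.1111, -0.1333, +0.0444]
  T[2,:] = [+0.1250, +0.0750, +0.0000, +0.1000, +0.1000]
  T[3,:] = [+0.1429, +0.0357, -0.1786, +0.0000, -0.0357]
  T[4,:] = [+0.0526, +0.1053, +0.1579, -0.0789, +0.0000]
|roots of det(T-λI)|: 0.2075, 0.1761, 0.1761, 0.1389, 0.0347.
ρ = 0.2075; 0.2075 < 1, so it converges for any x₀.

0.2075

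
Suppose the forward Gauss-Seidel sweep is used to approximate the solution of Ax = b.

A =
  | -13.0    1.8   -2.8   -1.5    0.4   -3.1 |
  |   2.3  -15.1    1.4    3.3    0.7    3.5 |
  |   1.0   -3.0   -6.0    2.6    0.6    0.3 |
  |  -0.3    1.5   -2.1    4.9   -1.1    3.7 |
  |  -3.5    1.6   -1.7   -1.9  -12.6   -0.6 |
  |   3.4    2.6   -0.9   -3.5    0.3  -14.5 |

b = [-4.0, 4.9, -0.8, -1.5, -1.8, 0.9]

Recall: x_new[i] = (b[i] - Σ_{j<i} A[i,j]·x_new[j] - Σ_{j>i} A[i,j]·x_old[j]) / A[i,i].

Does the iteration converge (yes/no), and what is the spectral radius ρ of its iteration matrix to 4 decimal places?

yes, ρ = 0.2676

Let D = diag(-13, -15.1, -6, 4.9, -12.6, -14.5); L, U the strict triangles.
Gauss-Seidel: T = -(D+L)⁻¹U, row 0 first, T[0,3] = -(-1.5)/(-13) = -0.1154; later rows by forward substitution.
  T[0,:] = [+0.0000, +0.1385, -0.2154, -0.1154, +0.0308, -0.2385]
  T[1,:] = [+0.0000, +0.0211, +0.0599, +0.2010, +0.0510, +0.1955]
  T[2,:] = [+0.0000, +0.0125, -0.0659, +0.3136, +0.0796, -0.0875]
  T[3,:] = [+0.0000, +0.0074, -0.0597, +0.0658, +0.2449, -0.8670]
  T[4,:] = [+0.0000, -0.0386, +0.0853, +0.0053, -0.0497, +0.1860]
  T[5,:] = [+0.0000, +0.0329, -0.0195, -0.0263, -0.0487, +0.1977]
moduli |λ_i(T)| = 0.2676, 0.1909, 0.1909, 0.1440, 0.0099, 0.0000.
ρ = 0.2676; 0.2676 < 1, so it converges for any x₀.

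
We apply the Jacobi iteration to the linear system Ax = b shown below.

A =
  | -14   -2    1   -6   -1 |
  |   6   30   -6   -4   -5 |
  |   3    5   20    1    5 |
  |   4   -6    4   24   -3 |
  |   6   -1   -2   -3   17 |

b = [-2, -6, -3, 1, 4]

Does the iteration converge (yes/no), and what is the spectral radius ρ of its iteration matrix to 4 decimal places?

yes, ρ = 0.5725

A = D + L + U where D = diag(-14, 30, 20, 24, 17).
Jacobi T = -D⁻¹(L+U): T[4,0] = -(6)/(17) = -0.3529; T[4,4] = 0.
  T[0,:] = [+0.0000 -0.1429 +0.0714 -0.4286 -0.0714]
  T[1,:] = [-0.2000 +0.0000 +0.2000 +0.1333 +0.1667]
  T[2,:] = [-0.1500 -0.2500 +0.0000 -0.0500 -0.2500]
  T[3,:] = [-0.1667 +0.2500 -0.1667 +0.0000 +0.1250]
  T[4,:] = [-0.3529 +0.0588 +0.1176 +0.1765 +0.0000]
|eigenvalues of T|: 0.5725, 0.3571, 0.3571, 0.3325, 0.0693.
spectral radius ρ = 0.5725; 0.5725 < 1 ⇒ converges.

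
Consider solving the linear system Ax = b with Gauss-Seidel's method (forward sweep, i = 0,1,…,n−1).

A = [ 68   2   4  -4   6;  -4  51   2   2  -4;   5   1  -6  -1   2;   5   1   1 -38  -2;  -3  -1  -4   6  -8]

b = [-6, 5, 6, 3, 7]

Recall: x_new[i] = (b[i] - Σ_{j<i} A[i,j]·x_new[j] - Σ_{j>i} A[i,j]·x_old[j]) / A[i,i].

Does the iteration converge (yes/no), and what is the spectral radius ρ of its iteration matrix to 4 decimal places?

yes, ρ = 0.2309

A = D + L + U where D = diag(68, 51, -6, -38, -8).
T_GS = -(D+L)⁻¹U: row 0 first, T[0,3] = -(-4)/(68) = +0.0588; later rows by forward substitution.
  T[0,:] = [+0.0000, -0.0294, -0.0588, +0.0588, -0.0882]
  T[1,:] = [+0.0000, -0.0023, -0.0438, -0.0346, +0.0715]
  T[2,:] = [+0.0000, -0.0249, -0.0563, -0.1234, +0.2717]
  T[3,:] = [+0.0000, -0.0046, -0.0104, +0.0036, -0.0552]
  T[4,:] = [+0.0000, +0.0203, +0.0479, +0.0467, -0.1531]
|roots of det(T-λI)|: 0.2309, 0.0327, 0.0279, 0.0180, 0.0000.
ρ(T) = max|λ| = 0.2309; 0.2309 < 1: convergent.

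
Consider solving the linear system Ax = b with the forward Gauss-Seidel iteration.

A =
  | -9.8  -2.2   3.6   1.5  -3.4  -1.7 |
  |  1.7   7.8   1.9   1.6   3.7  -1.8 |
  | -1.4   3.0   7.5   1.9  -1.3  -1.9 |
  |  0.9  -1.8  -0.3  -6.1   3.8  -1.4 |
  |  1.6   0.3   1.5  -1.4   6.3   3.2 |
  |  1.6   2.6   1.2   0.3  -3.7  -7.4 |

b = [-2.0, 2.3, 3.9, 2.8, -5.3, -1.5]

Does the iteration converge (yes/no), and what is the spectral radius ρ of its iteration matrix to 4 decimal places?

yes, ρ = 0.6404

Write A = D+L+U with D = diag(-9.8, 7.8, 7.5, -6.1, 6.3, -7.4).
T_GS = -(D+L)⁻¹U: row 0 first, T[0,5] = -(-1.7)/(-9.8) = -0.1735; later rows by forward substitution.
  T[0,:] = [+0.0000 -0.2245 +0.3673 +0.1531 -0.3469 -0.1735]
  T[1,:] = [+0.0000 +0.0489 -0.3237 -0.2385 -0.3987 +0.2686]
  T[2,:] = [+0.0000 -0.0615 +0.1980 -0.1294 +0.2681 +0.1135]
  T[3,:] = [+0.0000 -0.0445 +0.1400 +0.0993 +0.6762 -0.3399]
  T[4,:] = [+0.0000 +0.0594 -0.0939 +0.0254 +0.1935 -0.5792]
  T[5,:] = [+0.0000 -0.0728 +0.0505 -0.0803 -0.2410 +0.3511]
|eigenvalues of T|: 0.6404, 0.2483, 0.2483, 0.1549, 0.1549, 0.0000.
ρ(T) = max|λ| = 0.6404; 0.6404 < 1: convergent.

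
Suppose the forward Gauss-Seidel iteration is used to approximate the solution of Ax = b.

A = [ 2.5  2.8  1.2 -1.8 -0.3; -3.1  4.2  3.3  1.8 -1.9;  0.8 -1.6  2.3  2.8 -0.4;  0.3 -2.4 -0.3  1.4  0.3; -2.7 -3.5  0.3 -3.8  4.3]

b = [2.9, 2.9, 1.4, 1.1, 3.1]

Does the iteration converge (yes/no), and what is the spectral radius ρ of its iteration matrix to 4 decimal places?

no, ρ = 1.6196

Split A = D + L + U, D = diag(2.5, 4.2, 2.3, 1.4, 4.3).
Gauss-Seidel: T = -(D+L)⁻¹U, row 0 first, T[0,1] = -(2.8)/(2.5) = -1.1200; later rows by forward substitution.
  T[0,:] = [+0.0000  -1.1200  -0.4800  +0.7200  +0.1200]
  T[1,:] = [+0.0000  -0.8267  -1.1400  +0.1029  +0.5410]
  T[2,:] = [+0.0000  -0.1855  -0.6261  -1.3963  +0.5085]
  T[3,:] = [+0.0000  -1.2169  -1.9856  -0.2772  +0.7963]
  T[4,:] = [+0.0000  -2.4386  -2.9403  +0.3883  +1.1839]
moduli |λ_i(T)| = 1.6196, 0.8974, 0.3149, 0.3149, 0.0000.
ρ(T) = max|λ| = 1.6196; 1.6196 > 1: divergent.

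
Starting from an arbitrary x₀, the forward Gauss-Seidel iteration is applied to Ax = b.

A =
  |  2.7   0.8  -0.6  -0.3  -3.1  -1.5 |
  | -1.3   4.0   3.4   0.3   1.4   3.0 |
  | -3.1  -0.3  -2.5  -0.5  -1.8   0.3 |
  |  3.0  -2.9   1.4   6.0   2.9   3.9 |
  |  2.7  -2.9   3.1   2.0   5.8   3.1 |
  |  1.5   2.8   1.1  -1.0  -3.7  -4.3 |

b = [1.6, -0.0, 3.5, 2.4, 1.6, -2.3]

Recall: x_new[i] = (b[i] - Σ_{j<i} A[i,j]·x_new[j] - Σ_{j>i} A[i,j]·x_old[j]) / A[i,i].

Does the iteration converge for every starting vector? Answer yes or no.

no

Write A = D+L+U with D = diag(2.7, 4, -2.5, 6, 5.8, -4.3).
Gauss-Seidel: T = -(D+L)⁻¹U, row 0 first, T[0,2] = -(-0.6)/(2.7) = +0.2222; later rows by forward substitution.
  T[0,:] = [+0.0000 -0.2963 +0.2222 +0.1111 +1.1481 +0.5556]
  T[1,:] = [+0.0000 -0.0963 -0.7778 -0.0389 +0.0231 -0.5694]
  T[2,:] = [+0.0000 +0.3790 -0.1822 -0.3331 -2.1465 -0.5006]
  T[3,:] = [+0.0000 +0.0132 -0.4445 +0.0034 -0.5454 -1.0862]
  T[4,:] = [+0.0000 -0.1173 -0.2417 +0.1057 +0.8124 -0.4357]
  T[5,:] = [+0.0000 +0.0288 -0.1642 -0.1635 -0.7057 +0.3225]
|roots of det(T-λI)|: 1.2910, 0.8698, 0.3507, 0.1074, 0.1074, 0.0000.
ρ = 1.2910; 1.2910 > 1: divergent.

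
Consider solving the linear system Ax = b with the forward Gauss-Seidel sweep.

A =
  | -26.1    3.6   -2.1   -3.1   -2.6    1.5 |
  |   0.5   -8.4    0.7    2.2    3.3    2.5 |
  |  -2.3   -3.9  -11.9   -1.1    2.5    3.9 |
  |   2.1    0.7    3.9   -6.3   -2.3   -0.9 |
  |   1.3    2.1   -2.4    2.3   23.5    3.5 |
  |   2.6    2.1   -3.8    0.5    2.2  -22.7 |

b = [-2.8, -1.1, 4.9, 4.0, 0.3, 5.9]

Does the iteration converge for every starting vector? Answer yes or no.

yes

A = D + L + U where D = diag(-26.1, -8.4, -11.9, -6.3, 23.5, -22.7).
T_GS = -(D+L)⁻¹U: row 0 first, T[0,5] = -(1.5)/(-26.1) = +0.0575; later rows by forward substitution.
  T[0,:] = [+0.0000, +0.1379, -0.0805, -0.1188, -0.0996, +0.0575]
  T[1,:] = [+0.0000, +0.0082, +0.0785, +0.2548, +0.3869, +0.3010]
  T[2,:] = [+0.0000, -0.0293, -0.0102, -0.1530, +0.1025, +0.2180]
  T[3,:] = [+0.0000, +0.0287, -0.0244, -0.1060, -0.2918, +0.0447]
  T[4,:] = [+0.0000, -0.0142, -0.0012, -0.0215, +0.0100, -0.1611]
  T[5,:] = [+0.0000, +0.0207, -0.0009, +0.0312, +0.0018, -0.0167]
|eigenvalues of T|: 0.1732, 0.1078, 0.0774, 0.0774, 0.0592, 0.0000.
ρ(T) = max|λ| = 0.1732; 0.1732 < 1 ⇒ converges.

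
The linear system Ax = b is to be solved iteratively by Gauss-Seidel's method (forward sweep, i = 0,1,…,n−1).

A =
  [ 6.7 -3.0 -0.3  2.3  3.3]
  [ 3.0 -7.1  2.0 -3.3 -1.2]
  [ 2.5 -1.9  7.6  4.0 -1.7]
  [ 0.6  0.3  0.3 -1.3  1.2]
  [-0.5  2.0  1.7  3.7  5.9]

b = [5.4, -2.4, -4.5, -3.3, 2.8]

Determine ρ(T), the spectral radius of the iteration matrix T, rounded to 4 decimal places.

0.9375

Write A = D+L+U with D = diag(6.7, -7.1, 7.6, -1.3, 5.9).
T_GS = -(D+L)⁻¹U: row 0 first, T[0,1] = -(-3)/(6.7) = +0.4478; later rows by forward substitution.
  T[0,:] = [+0.0000, +0.4478, +0.0448, -0.3433, -0.4925]
  T[1,:] = [+0.0000, +0.1892, +0.3006, -0.6098, -0.3771]
  T[2,:] = [+0.0000, -0.1000, +0.0604, -0.5659, +0.2914]
  T[3,:] = [+0.0000, +0.2272, +0.1040, -0.4298, +0.6760]
  T[4,:] = [+0.0000, -0.1399, -0.1807, +0.6102, -0.4218]
|λ(T)| sorted: 0.9375, 0.3554, 0.3554, 0.0438, 0.0000.
ρ = 0.9375; 0.9375 < 1: convergent.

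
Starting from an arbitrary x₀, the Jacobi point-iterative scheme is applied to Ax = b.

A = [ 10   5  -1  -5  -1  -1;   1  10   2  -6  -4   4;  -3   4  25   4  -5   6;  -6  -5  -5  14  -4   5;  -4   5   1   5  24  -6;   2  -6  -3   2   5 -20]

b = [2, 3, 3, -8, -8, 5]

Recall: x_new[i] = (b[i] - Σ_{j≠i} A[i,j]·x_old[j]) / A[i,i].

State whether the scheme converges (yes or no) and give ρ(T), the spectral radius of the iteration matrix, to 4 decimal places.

Split A = D + L + U, D = diag(10, 10, 25, 14, 24, -20).
Jacobi T = -D⁻¹(L+U): T[3,4] = -(-4)/(14) = +0.2857; T[3,3] = 0.
  T[0,:] = [+0.0000 -0.5000 +0.1000 +0.5000 +0.1000 +0.1000]
  T[1,:] = [-0.1000 +0.0000 -0.2000 +0.6000 +0.4000 -0.4000]
  T[2,:] = [+0.1200 -0.1600 +0.0000 -0.1600 +0.2000 -0.2400]
  T[3,:] = [+0.4286 +0.3571 +0.3571 +0.0000 +0.2857 -0.3571]
  T[4,:] = [+0.1667 -0.2083 -0.0417 -0.2083 +0.0000 +0.2500]
  T[5,:] = [+0.1000 -0.3000 -0.1500 +0.1000 +0.2500 +0.0000]
|λ(T)| sorted: 0.8266, 0.5022, 0.5022, 0.2437, 0.2344, 0.0320.
ρ = 0.8266; 0.8266 < 1, so it converges for any x₀.

yes, ρ = 0.8266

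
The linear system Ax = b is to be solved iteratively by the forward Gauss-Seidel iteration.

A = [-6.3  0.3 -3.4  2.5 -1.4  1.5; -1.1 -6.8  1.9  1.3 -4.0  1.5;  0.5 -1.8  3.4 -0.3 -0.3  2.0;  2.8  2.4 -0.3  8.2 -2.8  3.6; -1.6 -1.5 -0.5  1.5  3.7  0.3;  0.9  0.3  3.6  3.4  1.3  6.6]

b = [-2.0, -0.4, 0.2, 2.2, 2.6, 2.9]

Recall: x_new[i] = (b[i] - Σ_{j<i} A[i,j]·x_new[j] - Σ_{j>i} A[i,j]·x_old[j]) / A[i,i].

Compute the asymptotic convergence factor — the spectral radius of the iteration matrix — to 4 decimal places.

Write A = D+L+U with D = diag(-6.3, -6.8, 3.4, 8.2, 3.7, 6.6).
GS T = -(D+L)⁻¹U: row 0 first, T[0,3] = -(2.5)/(-6.3) = +0.3968; later rows by forward substitution.
  T[0,:] = [+0.0000  +0.0476  -0.5397  +0.3968  -0.2222  +0.2381]
  T[1,:] = [+0.0000  -0.0077  +0.3667  +0.1270  -0.5523  +0.1821]
  T[2,:] = [+0.0000  -0.0111  +0.2735  +0.0971  -0.1715  -0.5269]
  T[3,:] = [+0.0000  -0.0144  +0.0870  -0.1691  +0.5727  -0.5929]
  T[4,:] = [+0.0000  +0.0218  -0.0830  +0.3048  -0.5754  +0.2649]
  T[5,:] = [+0.0000  +0.0030  -0.1207  -0.0858  -0.0328  +0.4999]
moduli |λ_i(T)| = 0.8475, 0.7202, 0.1355, 0.0163, 0.0033, 0.0000.
spectral radius ρ = 0.8475; 0.8475 < 1: convergent.

0.8475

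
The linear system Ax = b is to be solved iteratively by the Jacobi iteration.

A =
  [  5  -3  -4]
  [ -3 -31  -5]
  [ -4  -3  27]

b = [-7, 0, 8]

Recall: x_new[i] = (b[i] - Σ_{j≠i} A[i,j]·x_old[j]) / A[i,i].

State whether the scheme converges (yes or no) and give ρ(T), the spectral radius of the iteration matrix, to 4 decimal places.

yes, ρ = 0.3336

Diagonal D = diag(5, -31, 27); L, U strict lower/upper.
Jacobi T = -D⁻¹(L+U): T[1,2] = -(-5)/(-31) = -0.1613; T[1,1] = 0.
  T[0,:] = [+0.0000  +0.6000  +0.8000]
  T[1,:] = [-0.0968  +0.0000  -0.1613]
  T[2,:] = [+0.1481  +0.1111  +0.0000]
|λ(T)| sorted: 0.3336, 0.2622, 0.2622.
ρ(T) = max|λ| = 0.3336; 0.3336 < 1, so it converges for any x₀.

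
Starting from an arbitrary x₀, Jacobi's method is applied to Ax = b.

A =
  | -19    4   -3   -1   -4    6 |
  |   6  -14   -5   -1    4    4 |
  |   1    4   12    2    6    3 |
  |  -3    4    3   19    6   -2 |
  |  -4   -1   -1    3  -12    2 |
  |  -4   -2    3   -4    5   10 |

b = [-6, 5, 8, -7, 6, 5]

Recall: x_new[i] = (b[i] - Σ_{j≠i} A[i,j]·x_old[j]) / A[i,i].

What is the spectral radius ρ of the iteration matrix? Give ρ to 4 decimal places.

0.8481

Let D = diag(-19, -14, 12, 19, -12, 10); L, U the strict triangles.
Jacobi: T = -D⁻¹(L+U), T[2,0] = -(1)/(12) = -0.0833; T[2,2] = 0.
  T[0,:] = [+0.0000 +0.2105 -0.1579 -0.0526 -0.2105 +0.3158]
  T[1,:] = [+0.4286 +0.0000 -0.3571 -0.0714 +0.2857 +0.2857]
  T[2,:] = [-0.0833 -0.3333 +0.0000 -0.1667 -0.5000 -0.2500]
  T[3,:] = [+0.1579 -0.2105 -0.1579 +0.0000 -0.3158 +0.1053]
  T[4,:] = [-0.3333 -0.0833 -0.0833 +0.2500 +0.0000 +0.1667]
  T[5,:] = [+0.4000 +0.2000 -0.3000 +0.4000 -0.5000 +0.0000]
|roots of det(T-λI)|: 0.8481, 0.4207, 0.4207, 0.3547, 0.3547, 0.3393.
ρ = 0.8481; 0.8481 < 1 ⇒ converges.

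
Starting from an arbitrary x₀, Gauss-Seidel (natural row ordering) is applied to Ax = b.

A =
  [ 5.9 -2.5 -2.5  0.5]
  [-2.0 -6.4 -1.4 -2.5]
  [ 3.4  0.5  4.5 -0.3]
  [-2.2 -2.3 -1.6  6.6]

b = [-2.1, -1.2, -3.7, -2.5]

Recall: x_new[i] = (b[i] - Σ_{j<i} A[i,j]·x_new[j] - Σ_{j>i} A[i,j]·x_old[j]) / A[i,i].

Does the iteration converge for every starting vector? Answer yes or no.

yes

Diagonal D = diag(5.9, -6.4, 4.5, 6.6); L, U strict lower/upper.
Gauss-Seidel: T = -(D+L)⁻¹U, row 0 first, T[0,3] = -(0.5)/(5.9) = -0.0847; later rows by forward substitution.
  T[0,:] = [+0.0000  +0.4237  +0.4237  -0.0847]
  T[1,:] = [+0.0000  -0.1324  -0.3512  -0.3641]
  T[2,:] = [+0.0000  -0.3054  -0.2811  +0.1712]
  T[3,:] = [+0.0000  +0.0211  -0.0493  -0.1137]
|eigenvalues of T|: 0.5468, 0.0614, 0.0614, 0.0000.
spectral radius ρ = 0.5468; 0.5468 < 1: convergent.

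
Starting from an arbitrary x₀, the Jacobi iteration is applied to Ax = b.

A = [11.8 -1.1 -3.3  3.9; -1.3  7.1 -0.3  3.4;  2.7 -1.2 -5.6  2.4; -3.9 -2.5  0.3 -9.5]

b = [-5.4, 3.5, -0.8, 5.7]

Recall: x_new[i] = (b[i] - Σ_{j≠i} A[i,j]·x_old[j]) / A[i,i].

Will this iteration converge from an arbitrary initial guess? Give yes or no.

Split A = D + L + U, D = diag(11.8, 7.1, -5.6, -9.5).
Jacobi: T = -D⁻¹(L+U), T[3,1] = -(-2.5)/(-9.5) = -0.2632; T[3,3] = 0.
  T[0,:] = [+0.0000 +0.0932 +0.2797 -0.3305]
  T[1,:] = [+0.1831 +0.0000 +0.0423 -0.4789]
  T[2,:] = [+0.4821 -0.2143 +0.0000 +0.4286]
  T[3,:] = [-0.4105 -0.2632 +0.0316 +0.0000]
eigenvalue magnitudes: 0.6179, 0.4462, 0.4462, 0.2662.
ρ(T) = max|λ| = 0.6179; 0.6179 < 1, so it converges for any x₀.

yes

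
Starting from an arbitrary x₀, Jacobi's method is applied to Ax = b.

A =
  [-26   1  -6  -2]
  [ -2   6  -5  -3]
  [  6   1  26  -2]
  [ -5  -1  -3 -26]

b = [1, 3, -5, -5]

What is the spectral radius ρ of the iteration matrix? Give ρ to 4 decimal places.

0.2308

Let D = diag(-26, 6, 26, -26); L, U the strict triangles.
Jacobi: T = -D⁻¹(L+U), T[3,2] = -(-3)/(-26) = -0.1154; T[3,3] = 0.
  T[0,:] = [+0.0000, +0.0385, -0.2308, -0.0769]
  T[1,:] = [+0.3333, +0.0000, +0.8333, +0.5000]
  T[2,:] = [-0.2308, -0.0385, +0.0000, +0.0769]
  T[3,:] = [-0.1923, -0.0385, -0.1154, +0.0000]
|roots of det(T-λI)|: 0.2308, 0.1461, 0.1461, 0.0693.
ρ(T) = max|λ| = 0.2308; 0.2308 < 1, so it converges for any x₀.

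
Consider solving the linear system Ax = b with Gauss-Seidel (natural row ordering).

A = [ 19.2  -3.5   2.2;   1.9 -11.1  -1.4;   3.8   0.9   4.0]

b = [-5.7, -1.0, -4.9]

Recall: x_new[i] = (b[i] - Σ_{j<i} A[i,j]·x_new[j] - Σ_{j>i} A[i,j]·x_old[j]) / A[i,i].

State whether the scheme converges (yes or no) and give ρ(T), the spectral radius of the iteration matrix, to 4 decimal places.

yes, ρ = 0.2576

A = D + L + U where D = diag(19.2, -11.1, 4).
GS T = -(D+L)⁻¹U: row 0 first, T[0,2] = -(2.2)/(19.2) = -0.1146; later rows by forward substitution.
  T[0,:] = [+0.0000  +0.1823  -0.1146]
  T[1,:] = [+0.0000  +0.0312  -0.1457]
  T[2,:] = [+0.0000  -0.1802  +0.1416]
eigenvalue magnitudes: 0.2576, 0.0848, 0.0000.
spectral radius ρ = 0.2576; 0.2576 < 1, so it converges for any x₀.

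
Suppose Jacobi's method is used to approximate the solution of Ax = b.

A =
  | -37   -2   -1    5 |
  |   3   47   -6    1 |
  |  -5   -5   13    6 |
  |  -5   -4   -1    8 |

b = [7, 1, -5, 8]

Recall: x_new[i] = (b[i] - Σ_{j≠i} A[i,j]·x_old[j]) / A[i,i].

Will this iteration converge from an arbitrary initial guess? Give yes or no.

Write A = D+L+U with D = diag(-37, 47, 13, 8).
Jacobi T = -D⁻¹(L+U): T[0,1] = -(-2)/(-37) = -0.0541; T[0,0] = 0.
  T[0,:] = [+0.0000 -0.0541 -0.0270 +0.1351]
  T[1,:] = [-0.0638 +0.0000 +0.1277 -0.0213]
  T[2,:] = [+0.3846 +0.3846 +0.0000 -0.4615]
  T[3,:] = [+0.6250 +0.5000 +0.1250 +0.0000]
|eigenvalues of T|: 0.3535, 0.2377, 0.2377, 0.0316.
ρ = 0.3535; 0.3535 < 1, so it converges for any x₀.

yes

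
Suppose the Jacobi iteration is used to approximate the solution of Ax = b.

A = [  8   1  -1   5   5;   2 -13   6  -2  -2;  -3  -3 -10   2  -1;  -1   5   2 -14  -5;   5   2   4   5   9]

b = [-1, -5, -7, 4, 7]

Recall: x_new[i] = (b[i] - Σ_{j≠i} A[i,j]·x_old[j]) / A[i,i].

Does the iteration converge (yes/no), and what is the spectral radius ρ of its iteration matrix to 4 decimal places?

yes, ρ = 0.9012

Let D = diag(8, -13, -10, -14, 9); L, U the strict triangles.
T_J = -D⁻¹(L+U): T[4,0] = -(5)/(9) = -0.5556; T[4,4] = 0.
  T[0,:] = [+0.0000  -0.1250  +0.1250  -0.6250  -0.6250]
  T[1,:] = [+0.1538  +0.0000  +0.4615  -0.1538  -0.1538]
  T[2,:] = [-0.3000  -0.3000  +0.0000  +0.2000  -0.1000]
  T[3,:] = [-0.0714  +0.3571  +0.1429  +0.0000  -0.3571]
  T[4,:] = [-0.5556  -0.2222  -0.4444  -0.5556  +0.0000]
moduli |λ_i(T)| = 0.9012, 0.6443, 0.4729, 0.4729, 0.3306.
ρ = 0.9012; 0.9012 < 1 ⇒ converges.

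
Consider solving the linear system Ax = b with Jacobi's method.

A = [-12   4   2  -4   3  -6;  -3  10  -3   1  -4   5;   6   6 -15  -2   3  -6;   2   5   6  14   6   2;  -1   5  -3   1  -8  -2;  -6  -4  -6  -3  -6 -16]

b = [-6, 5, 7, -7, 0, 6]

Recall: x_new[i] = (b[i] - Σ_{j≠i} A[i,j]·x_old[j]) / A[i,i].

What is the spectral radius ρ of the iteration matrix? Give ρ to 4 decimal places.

Let D = diag(-12, 10, -15, 14, -8, -16); L, U the strict triangles.
Jacobi T = -D⁻¹(L+U): T[4,0] = -(-1)/(-8) = -0.1250; T[4,4] = 0.
  T[0,:] = [+0.0000, +0.3333, +0.1667, -0.3333, +0.2500, -0.5000]
  T[1,:] = [+0.3000, +0.0000, +0.3000, -0.1000, +0.4000, -0.5000]
  T[2,:] = [+0.4000, +0.4000, +0.0000, -0.1333, +0.2000, -0.4000]
  T[3,:] = [-0.1429, -0.3571, -0.4286, +0.0000, -0.4286, -0.1429]
  T[4,:] = [-0.1250, +0.6250, -0.3750, +0.1250, +0.0000, -0.2500]
  T[5,:] = [-0.3750, -0.2500, -0.3750, -0.1875, -0.3750, +0.0000]
|λ(T)| sorted: 1.1821, 0.6226, 0.6226, 0.2419, 0.1908, 0.1908.
spectral radius ρ = 1.1821; 1.1821 > 1, so it fails to converge.

1.1821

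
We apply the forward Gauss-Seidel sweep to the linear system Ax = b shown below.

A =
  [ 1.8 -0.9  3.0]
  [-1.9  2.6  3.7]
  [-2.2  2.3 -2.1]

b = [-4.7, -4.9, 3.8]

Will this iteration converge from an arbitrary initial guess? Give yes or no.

Let D = diag(1.8, 2.6, -2.1); L, U the strict triangles.
T_GS = -(D+L)⁻¹U: row 0 first, T[0,2] = -(3)/(1.8) = -1.6667; later rows by forward substitution.
  T[0,:] = [+0.0000 +0.5000 -1.6667]
  T[1,:] = [+0.0000 +0.3654 -2.6410]
  T[2,:] = [+0.0000 -0.1236 -1.1465]
|roots of det(T-λI)|: 1.3382, 0.5570, 0.0000.
ρ = 1.3382; 1.3382 > 1: divergent.

no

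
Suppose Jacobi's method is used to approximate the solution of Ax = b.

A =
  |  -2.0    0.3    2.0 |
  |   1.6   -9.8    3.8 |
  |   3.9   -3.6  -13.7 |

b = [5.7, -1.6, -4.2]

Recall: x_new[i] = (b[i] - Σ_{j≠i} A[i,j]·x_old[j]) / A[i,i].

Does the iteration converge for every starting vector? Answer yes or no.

yes

Write A = D+L+U with D = diag(-2, -9.8, -13.7).
T_J = -D⁻¹(L+U): T[2,1] = -(-3.6)/(-13.7) = -0.2628; T[2,2] = 0.
  T[0,:] = [+0.0000  +0.1500  +1.0000]
  T[1,:] = [+0.1633  +0.0000  +0.3878]
  T[2,:] = [+0.2847  -0.2628  +0.0000]
|λ(T)| sorted: 0.5090, 0.3685, 0.1405.
spectral radius ρ = 0.5090; 0.5090 < 1, so it converges for any x₀.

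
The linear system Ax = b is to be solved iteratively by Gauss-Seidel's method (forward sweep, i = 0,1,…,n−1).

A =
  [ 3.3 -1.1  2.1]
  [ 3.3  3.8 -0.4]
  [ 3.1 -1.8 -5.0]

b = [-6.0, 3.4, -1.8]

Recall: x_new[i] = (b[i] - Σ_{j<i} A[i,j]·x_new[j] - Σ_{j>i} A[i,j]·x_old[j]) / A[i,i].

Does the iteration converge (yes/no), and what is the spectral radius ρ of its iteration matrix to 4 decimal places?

Write A = D+L+U with D = diag(3.3, 3.8, -5).
Gauss-Seidel: T = -(D+L)⁻¹U, row 0 first, T[0,2] = -(2.1)/(3.3) = -0.6364; later rows by forward substitution.
  T[0,:] = [+0.0000  +0.3333  -0.6364]
  T[1,:] = [+0.0000  -0.2895  +0.6579]
  T[2,:] = [+0.0000  +0.3109  -0.6314]
eigenvalue magnitudes: 0.9439, 0.0230, 0.0000.
ρ = 0.9439; 0.9439 < 1, so it converges for any x₀.

yes, ρ = 0.9439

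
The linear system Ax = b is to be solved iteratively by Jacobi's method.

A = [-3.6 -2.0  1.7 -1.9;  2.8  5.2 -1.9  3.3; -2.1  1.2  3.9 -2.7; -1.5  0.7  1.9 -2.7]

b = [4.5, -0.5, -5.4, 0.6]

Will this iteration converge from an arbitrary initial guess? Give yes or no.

Let D = diag(-3.6, 5.2, 3.9, -2.7); L, U the strict triangles.
T_J = -D⁻¹(L+U): T[0,1] = -(-2)/(-3.6) = -0.5556; T[0,0] = 0.
  T[0,:] = [+0.0000 -0.5556 +0.4722 -0.5278]
  T[1,:] = [-0.5385 +0.0000 +0.3654 -0.6346]
  T[2,:] = [+0.5385 -0.3077 +0.0000 +0.6923]
  T[3,:] = [-0.5556 +0.2593 +0.7037 +0.0000]
|λ(T)| sorted: 1.1457, 0.7037, 0.5437, 0.1017.
ρ = 1.1457; 1.1457 > 1 ⇒ diverges.

no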